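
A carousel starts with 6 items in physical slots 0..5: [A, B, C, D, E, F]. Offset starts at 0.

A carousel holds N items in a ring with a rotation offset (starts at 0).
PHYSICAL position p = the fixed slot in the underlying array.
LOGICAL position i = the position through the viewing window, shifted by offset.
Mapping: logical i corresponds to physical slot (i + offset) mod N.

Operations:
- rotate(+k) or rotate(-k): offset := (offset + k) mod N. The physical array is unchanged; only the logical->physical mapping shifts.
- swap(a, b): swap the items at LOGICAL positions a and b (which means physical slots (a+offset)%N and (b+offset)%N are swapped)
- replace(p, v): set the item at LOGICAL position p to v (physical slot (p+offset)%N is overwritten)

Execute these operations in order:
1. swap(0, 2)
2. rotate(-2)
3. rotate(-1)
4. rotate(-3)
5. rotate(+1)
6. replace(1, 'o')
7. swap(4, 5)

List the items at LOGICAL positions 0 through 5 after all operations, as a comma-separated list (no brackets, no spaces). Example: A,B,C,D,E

After op 1 (swap(0, 2)): offset=0, physical=[C,B,A,D,E,F], logical=[C,B,A,D,E,F]
After op 2 (rotate(-2)): offset=4, physical=[C,B,A,D,E,F], logical=[E,F,C,B,A,D]
After op 3 (rotate(-1)): offset=3, physical=[C,B,A,D,E,F], logical=[D,E,F,C,B,A]
After op 4 (rotate(-3)): offset=0, physical=[C,B,A,D,E,F], logical=[C,B,A,D,E,F]
After op 5 (rotate(+1)): offset=1, physical=[C,B,A,D,E,F], logical=[B,A,D,E,F,C]
After op 6 (replace(1, 'o')): offset=1, physical=[C,B,o,D,E,F], logical=[B,o,D,E,F,C]
After op 7 (swap(4, 5)): offset=1, physical=[F,B,o,D,E,C], logical=[B,o,D,E,C,F]

Answer: B,o,D,E,C,F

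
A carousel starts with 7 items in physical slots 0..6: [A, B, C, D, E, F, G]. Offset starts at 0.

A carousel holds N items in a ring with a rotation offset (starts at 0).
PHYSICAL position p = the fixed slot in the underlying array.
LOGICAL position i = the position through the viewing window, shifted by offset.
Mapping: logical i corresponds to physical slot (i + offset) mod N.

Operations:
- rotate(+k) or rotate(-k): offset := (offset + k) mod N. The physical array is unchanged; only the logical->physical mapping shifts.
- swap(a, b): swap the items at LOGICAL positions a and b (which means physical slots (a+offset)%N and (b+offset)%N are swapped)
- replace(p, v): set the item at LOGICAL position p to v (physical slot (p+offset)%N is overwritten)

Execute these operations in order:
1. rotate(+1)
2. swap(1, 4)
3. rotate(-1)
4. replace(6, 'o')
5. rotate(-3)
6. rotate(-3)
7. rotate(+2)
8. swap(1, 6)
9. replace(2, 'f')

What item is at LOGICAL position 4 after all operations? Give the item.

Answer: A

Derivation:
After op 1 (rotate(+1)): offset=1, physical=[A,B,C,D,E,F,G], logical=[B,C,D,E,F,G,A]
After op 2 (swap(1, 4)): offset=1, physical=[A,B,F,D,E,C,G], logical=[B,F,D,E,C,G,A]
After op 3 (rotate(-1)): offset=0, physical=[A,B,F,D,E,C,G], logical=[A,B,F,D,E,C,G]
After op 4 (replace(6, 'o')): offset=0, physical=[A,B,F,D,E,C,o], logical=[A,B,F,D,E,C,o]
After op 5 (rotate(-3)): offset=4, physical=[A,B,F,D,E,C,o], logical=[E,C,o,A,B,F,D]
After op 6 (rotate(-3)): offset=1, physical=[A,B,F,D,E,C,o], logical=[B,F,D,E,C,o,A]
After op 7 (rotate(+2)): offset=3, physical=[A,B,F,D,E,C,o], logical=[D,E,C,o,A,B,F]
After op 8 (swap(1, 6)): offset=3, physical=[A,B,E,D,F,C,o], logical=[D,F,C,o,A,B,E]
After op 9 (replace(2, 'f')): offset=3, physical=[A,B,E,D,F,f,o], logical=[D,F,f,o,A,B,E]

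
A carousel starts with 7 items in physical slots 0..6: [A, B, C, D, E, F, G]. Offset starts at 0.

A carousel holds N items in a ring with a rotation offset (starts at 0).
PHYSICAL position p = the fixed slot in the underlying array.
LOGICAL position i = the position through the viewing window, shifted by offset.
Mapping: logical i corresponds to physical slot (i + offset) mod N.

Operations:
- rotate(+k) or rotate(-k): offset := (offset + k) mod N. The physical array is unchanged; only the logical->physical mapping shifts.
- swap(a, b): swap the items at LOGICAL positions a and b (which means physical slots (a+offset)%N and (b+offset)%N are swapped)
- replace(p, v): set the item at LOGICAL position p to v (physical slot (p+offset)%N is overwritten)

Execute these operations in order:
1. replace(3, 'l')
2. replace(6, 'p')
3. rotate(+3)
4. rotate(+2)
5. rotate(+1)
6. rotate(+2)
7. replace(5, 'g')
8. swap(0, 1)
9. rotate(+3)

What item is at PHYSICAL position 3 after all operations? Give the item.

Answer: l

Derivation:
After op 1 (replace(3, 'l')): offset=0, physical=[A,B,C,l,E,F,G], logical=[A,B,C,l,E,F,G]
After op 2 (replace(6, 'p')): offset=0, physical=[A,B,C,l,E,F,p], logical=[A,B,C,l,E,F,p]
After op 3 (rotate(+3)): offset=3, physical=[A,B,C,l,E,F,p], logical=[l,E,F,p,A,B,C]
After op 4 (rotate(+2)): offset=5, physical=[A,B,C,l,E,F,p], logical=[F,p,A,B,C,l,E]
After op 5 (rotate(+1)): offset=6, physical=[A,B,C,l,E,F,p], logical=[p,A,B,C,l,E,F]
After op 6 (rotate(+2)): offset=1, physical=[A,B,C,l,E,F,p], logical=[B,C,l,E,F,p,A]
After op 7 (replace(5, 'g')): offset=1, physical=[A,B,C,l,E,F,g], logical=[B,C,l,E,F,g,A]
After op 8 (swap(0, 1)): offset=1, physical=[A,C,B,l,E,F,g], logical=[C,B,l,E,F,g,A]
After op 9 (rotate(+3)): offset=4, physical=[A,C,B,l,E,F,g], logical=[E,F,g,A,C,B,l]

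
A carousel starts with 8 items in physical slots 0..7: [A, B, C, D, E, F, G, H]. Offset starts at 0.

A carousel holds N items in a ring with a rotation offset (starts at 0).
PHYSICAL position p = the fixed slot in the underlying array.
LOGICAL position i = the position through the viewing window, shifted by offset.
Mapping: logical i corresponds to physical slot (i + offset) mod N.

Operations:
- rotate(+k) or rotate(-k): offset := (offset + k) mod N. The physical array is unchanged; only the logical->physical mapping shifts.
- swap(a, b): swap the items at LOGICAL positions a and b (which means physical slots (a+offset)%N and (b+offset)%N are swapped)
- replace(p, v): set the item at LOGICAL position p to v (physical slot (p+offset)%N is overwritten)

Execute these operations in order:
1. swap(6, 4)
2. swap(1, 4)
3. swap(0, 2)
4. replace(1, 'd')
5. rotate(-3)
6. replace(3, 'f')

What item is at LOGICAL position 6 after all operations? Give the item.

After op 1 (swap(6, 4)): offset=0, physical=[A,B,C,D,G,F,E,H], logical=[A,B,C,D,G,F,E,H]
After op 2 (swap(1, 4)): offset=0, physical=[A,G,C,D,B,F,E,H], logical=[A,G,C,D,B,F,E,H]
After op 3 (swap(0, 2)): offset=0, physical=[C,G,A,D,B,F,E,H], logical=[C,G,A,D,B,F,E,H]
After op 4 (replace(1, 'd')): offset=0, physical=[C,d,A,D,B,F,E,H], logical=[C,d,A,D,B,F,E,H]
After op 5 (rotate(-3)): offset=5, physical=[C,d,A,D,B,F,E,H], logical=[F,E,H,C,d,A,D,B]
After op 6 (replace(3, 'f')): offset=5, physical=[f,d,A,D,B,F,E,H], logical=[F,E,H,f,d,A,D,B]

Answer: D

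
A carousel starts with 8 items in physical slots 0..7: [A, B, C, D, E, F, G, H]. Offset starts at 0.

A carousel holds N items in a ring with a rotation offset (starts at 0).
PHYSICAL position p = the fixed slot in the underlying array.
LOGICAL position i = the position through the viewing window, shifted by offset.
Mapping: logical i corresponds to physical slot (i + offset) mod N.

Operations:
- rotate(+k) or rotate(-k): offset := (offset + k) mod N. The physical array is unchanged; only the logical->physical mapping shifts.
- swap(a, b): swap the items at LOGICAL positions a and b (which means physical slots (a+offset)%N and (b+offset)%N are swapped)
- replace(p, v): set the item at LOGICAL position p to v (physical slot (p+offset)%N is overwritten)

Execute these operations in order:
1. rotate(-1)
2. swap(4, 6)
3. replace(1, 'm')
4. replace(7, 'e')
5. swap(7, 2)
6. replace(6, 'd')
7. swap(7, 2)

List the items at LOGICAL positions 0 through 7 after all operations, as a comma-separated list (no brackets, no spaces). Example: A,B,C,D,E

Answer: H,m,B,C,F,E,d,e

Derivation:
After op 1 (rotate(-1)): offset=7, physical=[A,B,C,D,E,F,G,H], logical=[H,A,B,C,D,E,F,G]
After op 2 (swap(4, 6)): offset=7, physical=[A,B,C,F,E,D,G,H], logical=[H,A,B,C,F,E,D,G]
After op 3 (replace(1, 'm')): offset=7, physical=[m,B,C,F,E,D,G,H], logical=[H,m,B,C,F,E,D,G]
After op 4 (replace(7, 'e')): offset=7, physical=[m,B,C,F,E,D,e,H], logical=[H,m,B,C,F,E,D,e]
After op 5 (swap(7, 2)): offset=7, physical=[m,e,C,F,E,D,B,H], logical=[H,m,e,C,F,E,D,B]
After op 6 (replace(6, 'd')): offset=7, physical=[m,e,C,F,E,d,B,H], logical=[H,m,e,C,F,E,d,B]
After op 7 (swap(7, 2)): offset=7, physical=[m,B,C,F,E,d,e,H], logical=[H,m,B,C,F,E,d,e]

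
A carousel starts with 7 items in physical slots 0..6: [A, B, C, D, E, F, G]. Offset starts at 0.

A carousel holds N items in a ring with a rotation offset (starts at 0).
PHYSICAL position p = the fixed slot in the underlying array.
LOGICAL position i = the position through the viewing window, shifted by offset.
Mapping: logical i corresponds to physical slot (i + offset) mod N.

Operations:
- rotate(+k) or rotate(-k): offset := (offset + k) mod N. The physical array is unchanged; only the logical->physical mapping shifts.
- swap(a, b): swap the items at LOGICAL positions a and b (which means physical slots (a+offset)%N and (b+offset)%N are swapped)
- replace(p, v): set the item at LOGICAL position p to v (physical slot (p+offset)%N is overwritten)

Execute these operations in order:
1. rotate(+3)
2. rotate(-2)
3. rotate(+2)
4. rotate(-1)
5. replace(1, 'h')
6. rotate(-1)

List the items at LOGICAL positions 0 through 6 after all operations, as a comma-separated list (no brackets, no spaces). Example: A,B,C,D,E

After op 1 (rotate(+3)): offset=3, physical=[A,B,C,D,E,F,G], logical=[D,E,F,G,A,B,C]
After op 2 (rotate(-2)): offset=1, physical=[A,B,C,D,E,F,G], logical=[B,C,D,E,F,G,A]
After op 3 (rotate(+2)): offset=3, physical=[A,B,C,D,E,F,G], logical=[D,E,F,G,A,B,C]
After op 4 (rotate(-1)): offset=2, physical=[A,B,C,D,E,F,G], logical=[C,D,E,F,G,A,B]
After op 5 (replace(1, 'h')): offset=2, physical=[A,B,C,h,E,F,G], logical=[C,h,E,F,G,A,B]
After op 6 (rotate(-1)): offset=1, physical=[A,B,C,h,E,F,G], logical=[B,C,h,E,F,G,A]

Answer: B,C,h,E,F,G,A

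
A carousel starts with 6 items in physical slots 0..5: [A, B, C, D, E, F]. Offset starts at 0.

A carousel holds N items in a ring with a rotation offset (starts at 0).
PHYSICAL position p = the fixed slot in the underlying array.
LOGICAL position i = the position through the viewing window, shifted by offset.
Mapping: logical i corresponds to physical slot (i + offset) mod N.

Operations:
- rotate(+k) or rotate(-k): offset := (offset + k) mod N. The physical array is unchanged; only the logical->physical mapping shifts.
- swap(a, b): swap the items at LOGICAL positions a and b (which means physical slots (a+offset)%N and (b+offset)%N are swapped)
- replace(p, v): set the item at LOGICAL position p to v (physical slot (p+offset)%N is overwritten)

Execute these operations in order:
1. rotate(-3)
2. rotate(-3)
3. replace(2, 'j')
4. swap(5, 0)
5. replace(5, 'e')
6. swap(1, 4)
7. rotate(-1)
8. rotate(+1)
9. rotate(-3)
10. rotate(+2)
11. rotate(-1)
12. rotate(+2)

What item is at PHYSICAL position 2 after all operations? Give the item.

Answer: j

Derivation:
After op 1 (rotate(-3)): offset=3, physical=[A,B,C,D,E,F], logical=[D,E,F,A,B,C]
After op 2 (rotate(-3)): offset=0, physical=[A,B,C,D,E,F], logical=[A,B,C,D,E,F]
After op 3 (replace(2, 'j')): offset=0, physical=[A,B,j,D,E,F], logical=[A,B,j,D,E,F]
After op 4 (swap(5, 0)): offset=0, physical=[F,B,j,D,E,A], logical=[F,B,j,D,E,A]
After op 5 (replace(5, 'e')): offset=0, physical=[F,B,j,D,E,e], logical=[F,B,j,D,E,e]
After op 6 (swap(1, 4)): offset=0, physical=[F,E,j,D,B,e], logical=[F,E,j,D,B,e]
After op 7 (rotate(-1)): offset=5, physical=[F,E,j,D,B,e], logical=[e,F,E,j,D,B]
After op 8 (rotate(+1)): offset=0, physical=[F,E,j,D,B,e], logical=[F,E,j,D,B,e]
After op 9 (rotate(-3)): offset=3, physical=[F,E,j,D,B,e], logical=[D,B,e,F,E,j]
After op 10 (rotate(+2)): offset=5, physical=[F,E,j,D,B,e], logical=[e,F,E,j,D,B]
After op 11 (rotate(-1)): offset=4, physical=[F,E,j,D,B,e], logical=[B,e,F,E,j,D]
After op 12 (rotate(+2)): offset=0, physical=[F,E,j,D,B,e], logical=[F,E,j,D,B,e]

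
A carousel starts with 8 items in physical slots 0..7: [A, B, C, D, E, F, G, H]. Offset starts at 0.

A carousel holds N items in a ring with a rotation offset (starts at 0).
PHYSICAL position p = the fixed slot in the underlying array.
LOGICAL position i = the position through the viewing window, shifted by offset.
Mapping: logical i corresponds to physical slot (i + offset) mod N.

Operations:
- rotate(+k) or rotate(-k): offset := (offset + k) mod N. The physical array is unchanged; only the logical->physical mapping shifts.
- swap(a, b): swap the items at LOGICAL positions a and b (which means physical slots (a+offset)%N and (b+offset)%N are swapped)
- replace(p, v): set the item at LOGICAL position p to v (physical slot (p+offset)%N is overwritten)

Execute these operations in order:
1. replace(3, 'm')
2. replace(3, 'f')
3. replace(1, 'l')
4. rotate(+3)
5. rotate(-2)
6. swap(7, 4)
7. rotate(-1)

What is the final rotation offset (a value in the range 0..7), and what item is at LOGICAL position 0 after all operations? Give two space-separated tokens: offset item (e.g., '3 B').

Answer: 0 F

Derivation:
After op 1 (replace(3, 'm')): offset=0, physical=[A,B,C,m,E,F,G,H], logical=[A,B,C,m,E,F,G,H]
After op 2 (replace(3, 'f')): offset=0, physical=[A,B,C,f,E,F,G,H], logical=[A,B,C,f,E,F,G,H]
After op 3 (replace(1, 'l')): offset=0, physical=[A,l,C,f,E,F,G,H], logical=[A,l,C,f,E,F,G,H]
After op 4 (rotate(+3)): offset=3, physical=[A,l,C,f,E,F,G,H], logical=[f,E,F,G,H,A,l,C]
After op 5 (rotate(-2)): offset=1, physical=[A,l,C,f,E,F,G,H], logical=[l,C,f,E,F,G,H,A]
After op 6 (swap(7, 4)): offset=1, physical=[F,l,C,f,E,A,G,H], logical=[l,C,f,E,A,G,H,F]
After op 7 (rotate(-1)): offset=0, physical=[F,l,C,f,E,A,G,H], logical=[F,l,C,f,E,A,G,H]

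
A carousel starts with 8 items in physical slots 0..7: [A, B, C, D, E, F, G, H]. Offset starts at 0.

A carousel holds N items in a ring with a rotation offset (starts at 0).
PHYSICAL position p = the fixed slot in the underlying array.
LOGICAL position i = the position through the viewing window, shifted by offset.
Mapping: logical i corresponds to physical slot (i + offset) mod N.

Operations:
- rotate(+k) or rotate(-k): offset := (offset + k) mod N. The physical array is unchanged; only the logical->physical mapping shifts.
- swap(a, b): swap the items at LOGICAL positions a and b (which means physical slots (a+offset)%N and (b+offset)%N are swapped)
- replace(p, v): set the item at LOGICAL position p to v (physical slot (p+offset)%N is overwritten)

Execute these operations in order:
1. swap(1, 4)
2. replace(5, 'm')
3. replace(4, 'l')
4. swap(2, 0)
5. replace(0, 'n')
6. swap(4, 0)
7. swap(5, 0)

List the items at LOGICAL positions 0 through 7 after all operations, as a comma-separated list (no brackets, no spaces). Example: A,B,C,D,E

After op 1 (swap(1, 4)): offset=0, physical=[A,E,C,D,B,F,G,H], logical=[A,E,C,D,B,F,G,H]
After op 2 (replace(5, 'm')): offset=0, physical=[A,E,C,D,B,m,G,H], logical=[A,E,C,D,B,m,G,H]
After op 3 (replace(4, 'l')): offset=0, physical=[A,E,C,D,l,m,G,H], logical=[A,E,C,D,l,m,G,H]
After op 4 (swap(2, 0)): offset=0, physical=[C,E,A,D,l,m,G,H], logical=[C,E,A,D,l,m,G,H]
After op 5 (replace(0, 'n')): offset=0, physical=[n,E,A,D,l,m,G,H], logical=[n,E,A,D,l,m,G,H]
After op 6 (swap(4, 0)): offset=0, physical=[l,E,A,D,n,m,G,H], logical=[l,E,A,D,n,m,G,H]
After op 7 (swap(5, 0)): offset=0, physical=[m,E,A,D,n,l,G,H], logical=[m,E,A,D,n,l,G,H]

Answer: m,E,A,D,n,l,G,H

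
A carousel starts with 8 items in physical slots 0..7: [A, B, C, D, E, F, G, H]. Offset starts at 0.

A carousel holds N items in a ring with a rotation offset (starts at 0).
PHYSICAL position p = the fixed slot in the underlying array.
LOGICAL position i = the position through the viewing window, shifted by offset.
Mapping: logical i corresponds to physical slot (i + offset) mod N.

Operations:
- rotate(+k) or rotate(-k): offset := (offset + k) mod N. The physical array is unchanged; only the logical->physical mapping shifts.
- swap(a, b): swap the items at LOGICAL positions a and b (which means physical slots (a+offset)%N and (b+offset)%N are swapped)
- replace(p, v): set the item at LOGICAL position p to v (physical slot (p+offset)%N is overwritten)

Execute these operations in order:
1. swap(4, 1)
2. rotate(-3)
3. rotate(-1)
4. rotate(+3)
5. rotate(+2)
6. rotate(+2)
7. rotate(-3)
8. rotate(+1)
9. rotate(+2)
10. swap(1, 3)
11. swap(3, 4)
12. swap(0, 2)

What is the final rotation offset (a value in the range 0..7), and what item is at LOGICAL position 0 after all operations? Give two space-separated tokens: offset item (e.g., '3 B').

After op 1 (swap(4, 1)): offset=0, physical=[A,E,C,D,B,F,G,H], logical=[A,E,C,D,B,F,G,H]
After op 2 (rotate(-3)): offset=5, physical=[A,E,C,D,B,F,G,H], logical=[F,G,H,A,E,C,D,B]
After op 3 (rotate(-1)): offset=4, physical=[A,E,C,D,B,F,G,H], logical=[B,F,G,H,A,E,C,D]
After op 4 (rotate(+3)): offset=7, physical=[A,E,C,D,B,F,G,H], logical=[H,A,E,C,D,B,F,G]
After op 5 (rotate(+2)): offset=1, physical=[A,E,C,D,B,F,G,H], logical=[E,C,D,B,F,G,H,A]
After op 6 (rotate(+2)): offset=3, physical=[A,E,C,D,B,F,G,H], logical=[D,B,F,G,H,A,E,C]
After op 7 (rotate(-3)): offset=0, physical=[A,E,C,D,B,F,G,H], logical=[A,E,C,D,B,F,G,H]
After op 8 (rotate(+1)): offset=1, physical=[A,E,C,D,B,F,G,H], logical=[E,C,D,B,F,G,H,A]
After op 9 (rotate(+2)): offset=3, physical=[A,E,C,D,B,F,G,H], logical=[D,B,F,G,H,A,E,C]
After op 10 (swap(1, 3)): offset=3, physical=[A,E,C,D,G,F,B,H], logical=[D,G,F,B,H,A,E,C]
After op 11 (swap(3, 4)): offset=3, physical=[A,E,C,D,G,F,H,B], logical=[D,G,F,H,B,A,E,C]
After op 12 (swap(0, 2)): offset=3, physical=[A,E,C,F,G,D,H,B], logical=[F,G,D,H,B,A,E,C]

Answer: 3 F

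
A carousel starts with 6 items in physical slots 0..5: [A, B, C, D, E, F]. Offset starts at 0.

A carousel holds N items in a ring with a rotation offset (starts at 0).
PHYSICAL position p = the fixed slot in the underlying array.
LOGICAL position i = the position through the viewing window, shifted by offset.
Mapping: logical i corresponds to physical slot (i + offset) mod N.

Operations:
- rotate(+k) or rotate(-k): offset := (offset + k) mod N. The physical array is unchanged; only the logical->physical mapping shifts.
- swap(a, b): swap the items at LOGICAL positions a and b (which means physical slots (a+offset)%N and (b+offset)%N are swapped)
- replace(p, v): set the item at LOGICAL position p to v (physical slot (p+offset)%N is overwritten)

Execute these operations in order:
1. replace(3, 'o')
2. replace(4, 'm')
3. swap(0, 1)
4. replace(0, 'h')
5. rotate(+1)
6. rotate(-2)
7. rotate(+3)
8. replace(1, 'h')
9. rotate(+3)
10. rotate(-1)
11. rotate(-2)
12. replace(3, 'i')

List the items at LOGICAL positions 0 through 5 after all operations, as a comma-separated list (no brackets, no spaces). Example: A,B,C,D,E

Answer: C,h,m,i,h,A

Derivation:
After op 1 (replace(3, 'o')): offset=0, physical=[A,B,C,o,E,F], logical=[A,B,C,o,E,F]
After op 2 (replace(4, 'm')): offset=0, physical=[A,B,C,o,m,F], logical=[A,B,C,o,m,F]
After op 3 (swap(0, 1)): offset=0, physical=[B,A,C,o,m,F], logical=[B,A,C,o,m,F]
After op 4 (replace(0, 'h')): offset=0, physical=[h,A,C,o,m,F], logical=[h,A,C,o,m,F]
After op 5 (rotate(+1)): offset=1, physical=[h,A,C,o,m,F], logical=[A,C,o,m,F,h]
After op 6 (rotate(-2)): offset=5, physical=[h,A,C,o,m,F], logical=[F,h,A,C,o,m]
After op 7 (rotate(+3)): offset=2, physical=[h,A,C,o,m,F], logical=[C,o,m,F,h,A]
After op 8 (replace(1, 'h')): offset=2, physical=[h,A,C,h,m,F], logical=[C,h,m,F,h,A]
After op 9 (rotate(+3)): offset=5, physical=[h,A,C,h,m,F], logical=[F,h,A,C,h,m]
After op 10 (rotate(-1)): offset=4, physical=[h,A,C,h,m,F], logical=[m,F,h,A,C,h]
After op 11 (rotate(-2)): offset=2, physical=[h,A,C,h,m,F], logical=[C,h,m,F,h,A]
After op 12 (replace(3, 'i')): offset=2, physical=[h,A,C,h,m,i], logical=[C,h,m,i,h,A]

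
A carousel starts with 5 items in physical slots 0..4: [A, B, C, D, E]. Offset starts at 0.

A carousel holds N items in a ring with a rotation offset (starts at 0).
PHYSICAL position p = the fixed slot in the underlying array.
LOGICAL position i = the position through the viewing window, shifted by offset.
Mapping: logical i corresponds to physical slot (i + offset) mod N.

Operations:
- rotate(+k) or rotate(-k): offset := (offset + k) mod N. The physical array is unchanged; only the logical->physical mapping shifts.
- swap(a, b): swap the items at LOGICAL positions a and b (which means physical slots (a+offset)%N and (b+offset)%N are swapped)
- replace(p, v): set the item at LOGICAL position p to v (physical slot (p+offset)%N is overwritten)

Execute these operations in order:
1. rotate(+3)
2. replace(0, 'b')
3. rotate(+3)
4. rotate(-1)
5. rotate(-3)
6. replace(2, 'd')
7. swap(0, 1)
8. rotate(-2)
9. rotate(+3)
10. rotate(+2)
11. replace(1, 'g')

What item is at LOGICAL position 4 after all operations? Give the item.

After op 1 (rotate(+3)): offset=3, physical=[A,B,C,D,E], logical=[D,E,A,B,C]
After op 2 (replace(0, 'b')): offset=3, physical=[A,B,C,b,E], logical=[b,E,A,B,C]
After op 3 (rotate(+3)): offset=1, physical=[A,B,C,b,E], logical=[B,C,b,E,A]
After op 4 (rotate(-1)): offset=0, physical=[A,B,C,b,E], logical=[A,B,C,b,E]
After op 5 (rotate(-3)): offset=2, physical=[A,B,C,b,E], logical=[C,b,E,A,B]
After op 6 (replace(2, 'd')): offset=2, physical=[A,B,C,b,d], logical=[C,b,d,A,B]
After op 7 (swap(0, 1)): offset=2, physical=[A,B,b,C,d], logical=[b,C,d,A,B]
After op 8 (rotate(-2)): offset=0, physical=[A,B,b,C,d], logical=[A,B,b,C,d]
After op 9 (rotate(+3)): offset=3, physical=[A,B,b,C,d], logical=[C,d,A,B,b]
After op 10 (rotate(+2)): offset=0, physical=[A,B,b,C,d], logical=[A,B,b,C,d]
After op 11 (replace(1, 'g')): offset=0, physical=[A,g,b,C,d], logical=[A,g,b,C,d]

Answer: d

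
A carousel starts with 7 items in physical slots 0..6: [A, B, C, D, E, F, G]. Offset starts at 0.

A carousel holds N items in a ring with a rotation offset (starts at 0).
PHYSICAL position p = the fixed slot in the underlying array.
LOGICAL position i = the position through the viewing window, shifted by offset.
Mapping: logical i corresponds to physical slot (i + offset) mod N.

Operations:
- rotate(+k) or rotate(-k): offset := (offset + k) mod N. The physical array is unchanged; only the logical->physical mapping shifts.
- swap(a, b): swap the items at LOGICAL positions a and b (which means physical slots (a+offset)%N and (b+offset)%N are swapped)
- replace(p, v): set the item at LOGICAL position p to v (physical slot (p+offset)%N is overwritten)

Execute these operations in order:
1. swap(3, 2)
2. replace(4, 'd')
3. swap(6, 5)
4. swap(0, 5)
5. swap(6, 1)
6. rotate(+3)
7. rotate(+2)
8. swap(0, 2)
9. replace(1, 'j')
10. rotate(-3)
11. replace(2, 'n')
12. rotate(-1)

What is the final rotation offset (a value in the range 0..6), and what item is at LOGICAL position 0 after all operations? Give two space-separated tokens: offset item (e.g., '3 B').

After op 1 (swap(3, 2)): offset=0, physical=[A,B,D,C,E,F,G], logical=[A,B,D,C,E,F,G]
After op 2 (replace(4, 'd')): offset=0, physical=[A,B,D,C,d,F,G], logical=[A,B,D,C,d,F,G]
After op 3 (swap(6, 5)): offset=0, physical=[A,B,D,C,d,G,F], logical=[A,B,D,C,d,G,F]
After op 4 (swap(0, 5)): offset=0, physical=[G,B,D,C,d,A,F], logical=[G,B,D,C,d,A,F]
After op 5 (swap(6, 1)): offset=0, physical=[G,F,D,C,d,A,B], logical=[G,F,D,C,d,A,B]
After op 6 (rotate(+3)): offset=3, physical=[G,F,D,C,d,A,B], logical=[C,d,A,B,G,F,D]
After op 7 (rotate(+2)): offset=5, physical=[G,F,D,C,d,A,B], logical=[A,B,G,F,D,C,d]
After op 8 (swap(0, 2)): offset=5, physical=[A,F,D,C,d,G,B], logical=[G,B,A,F,D,C,d]
After op 9 (replace(1, 'j')): offset=5, physical=[A,F,D,C,d,G,j], logical=[G,j,A,F,D,C,d]
After op 10 (rotate(-3)): offset=2, physical=[A,F,D,C,d,G,j], logical=[D,C,d,G,j,A,F]
After op 11 (replace(2, 'n')): offset=2, physical=[A,F,D,C,n,G,j], logical=[D,C,n,G,j,A,F]
After op 12 (rotate(-1)): offset=1, physical=[A,F,D,C,n,G,j], logical=[F,D,C,n,G,j,A]

Answer: 1 F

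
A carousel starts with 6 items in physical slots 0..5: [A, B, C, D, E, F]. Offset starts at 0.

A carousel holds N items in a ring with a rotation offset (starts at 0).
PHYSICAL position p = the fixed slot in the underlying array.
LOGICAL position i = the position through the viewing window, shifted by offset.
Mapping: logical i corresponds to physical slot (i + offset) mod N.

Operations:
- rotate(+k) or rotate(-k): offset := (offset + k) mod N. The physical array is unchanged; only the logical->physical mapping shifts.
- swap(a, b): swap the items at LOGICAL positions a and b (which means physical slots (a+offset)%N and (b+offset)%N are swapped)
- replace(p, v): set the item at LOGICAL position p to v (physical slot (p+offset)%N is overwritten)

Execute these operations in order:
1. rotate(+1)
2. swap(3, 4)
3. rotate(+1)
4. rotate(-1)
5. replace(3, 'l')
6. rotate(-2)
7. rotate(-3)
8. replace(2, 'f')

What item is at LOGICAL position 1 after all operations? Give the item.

After op 1 (rotate(+1)): offset=1, physical=[A,B,C,D,E,F], logical=[B,C,D,E,F,A]
After op 2 (swap(3, 4)): offset=1, physical=[A,B,C,D,F,E], logical=[B,C,D,F,E,A]
After op 3 (rotate(+1)): offset=2, physical=[A,B,C,D,F,E], logical=[C,D,F,E,A,B]
After op 4 (rotate(-1)): offset=1, physical=[A,B,C,D,F,E], logical=[B,C,D,F,E,A]
After op 5 (replace(3, 'l')): offset=1, physical=[A,B,C,D,l,E], logical=[B,C,D,l,E,A]
After op 6 (rotate(-2)): offset=5, physical=[A,B,C,D,l,E], logical=[E,A,B,C,D,l]
After op 7 (rotate(-3)): offset=2, physical=[A,B,C,D,l,E], logical=[C,D,l,E,A,B]
After op 8 (replace(2, 'f')): offset=2, physical=[A,B,C,D,f,E], logical=[C,D,f,E,A,B]

Answer: D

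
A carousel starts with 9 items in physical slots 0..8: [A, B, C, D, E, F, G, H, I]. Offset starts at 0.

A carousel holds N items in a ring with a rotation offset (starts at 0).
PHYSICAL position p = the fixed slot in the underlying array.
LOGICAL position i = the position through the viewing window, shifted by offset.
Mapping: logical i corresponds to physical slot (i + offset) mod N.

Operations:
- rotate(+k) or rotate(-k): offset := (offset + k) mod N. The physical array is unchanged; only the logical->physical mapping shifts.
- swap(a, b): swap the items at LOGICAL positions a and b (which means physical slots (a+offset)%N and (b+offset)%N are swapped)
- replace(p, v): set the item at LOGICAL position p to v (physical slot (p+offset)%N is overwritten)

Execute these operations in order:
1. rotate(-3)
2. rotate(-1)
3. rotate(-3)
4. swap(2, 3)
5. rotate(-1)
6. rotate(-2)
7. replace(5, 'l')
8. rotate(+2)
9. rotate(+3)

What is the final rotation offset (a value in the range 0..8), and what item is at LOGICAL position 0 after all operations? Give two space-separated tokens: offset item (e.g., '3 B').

Answer: 4 l

Derivation:
After op 1 (rotate(-3)): offset=6, physical=[A,B,C,D,E,F,G,H,I], logical=[G,H,I,A,B,C,D,E,F]
After op 2 (rotate(-1)): offset=5, physical=[A,B,C,D,E,F,G,H,I], logical=[F,G,H,I,A,B,C,D,E]
After op 3 (rotate(-3)): offset=2, physical=[A,B,C,D,E,F,G,H,I], logical=[C,D,E,F,G,H,I,A,B]
After op 4 (swap(2, 3)): offset=2, physical=[A,B,C,D,F,E,G,H,I], logical=[C,D,F,E,G,H,I,A,B]
After op 5 (rotate(-1)): offset=1, physical=[A,B,C,D,F,E,G,H,I], logical=[B,C,D,F,E,G,H,I,A]
After op 6 (rotate(-2)): offset=8, physical=[A,B,C,D,F,E,G,H,I], logical=[I,A,B,C,D,F,E,G,H]
After op 7 (replace(5, 'l')): offset=8, physical=[A,B,C,D,l,E,G,H,I], logical=[I,A,B,C,D,l,E,G,H]
After op 8 (rotate(+2)): offset=1, physical=[A,B,C,D,l,E,G,H,I], logical=[B,C,D,l,E,G,H,I,A]
After op 9 (rotate(+3)): offset=4, physical=[A,B,C,D,l,E,G,H,I], logical=[l,E,G,H,I,A,B,C,D]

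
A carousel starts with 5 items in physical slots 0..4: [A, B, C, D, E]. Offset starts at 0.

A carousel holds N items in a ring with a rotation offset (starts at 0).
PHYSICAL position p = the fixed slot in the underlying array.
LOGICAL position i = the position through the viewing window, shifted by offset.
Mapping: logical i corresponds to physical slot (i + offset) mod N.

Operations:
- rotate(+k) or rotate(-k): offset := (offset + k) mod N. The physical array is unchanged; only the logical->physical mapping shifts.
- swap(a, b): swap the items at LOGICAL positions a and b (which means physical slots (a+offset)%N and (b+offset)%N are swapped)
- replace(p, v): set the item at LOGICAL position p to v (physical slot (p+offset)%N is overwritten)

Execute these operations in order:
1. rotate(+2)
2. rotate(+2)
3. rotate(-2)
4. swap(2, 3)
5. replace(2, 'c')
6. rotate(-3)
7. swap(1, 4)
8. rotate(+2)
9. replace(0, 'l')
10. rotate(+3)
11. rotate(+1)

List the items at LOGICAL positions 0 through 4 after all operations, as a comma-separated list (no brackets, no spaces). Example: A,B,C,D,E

Answer: D,l,C,E,c

Derivation:
After op 1 (rotate(+2)): offset=2, physical=[A,B,C,D,E], logical=[C,D,E,A,B]
After op 2 (rotate(+2)): offset=4, physical=[A,B,C,D,E], logical=[E,A,B,C,D]
After op 3 (rotate(-2)): offset=2, physical=[A,B,C,D,E], logical=[C,D,E,A,B]
After op 4 (swap(2, 3)): offset=2, physical=[E,B,C,D,A], logical=[C,D,A,E,B]
After op 5 (replace(2, 'c')): offset=2, physical=[E,B,C,D,c], logical=[C,D,c,E,B]
After op 6 (rotate(-3)): offset=4, physical=[E,B,C,D,c], logical=[c,E,B,C,D]
After op 7 (swap(1, 4)): offset=4, physical=[D,B,C,E,c], logical=[c,D,B,C,E]
After op 8 (rotate(+2)): offset=1, physical=[D,B,C,E,c], logical=[B,C,E,c,D]
After op 9 (replace(0, 'l')): offset=1, physical=[D,l,C,E,c], logical=[l,C,E,c,D]
After op 10 (rotate(+3)): offset=4, physical=[D,l,C,E,c], logical=[c,D,l,C,E]
After op 11 (rotate(+1)): offset=0, physical=[D,l,C,E,c], logical=[D,l,C,E,c]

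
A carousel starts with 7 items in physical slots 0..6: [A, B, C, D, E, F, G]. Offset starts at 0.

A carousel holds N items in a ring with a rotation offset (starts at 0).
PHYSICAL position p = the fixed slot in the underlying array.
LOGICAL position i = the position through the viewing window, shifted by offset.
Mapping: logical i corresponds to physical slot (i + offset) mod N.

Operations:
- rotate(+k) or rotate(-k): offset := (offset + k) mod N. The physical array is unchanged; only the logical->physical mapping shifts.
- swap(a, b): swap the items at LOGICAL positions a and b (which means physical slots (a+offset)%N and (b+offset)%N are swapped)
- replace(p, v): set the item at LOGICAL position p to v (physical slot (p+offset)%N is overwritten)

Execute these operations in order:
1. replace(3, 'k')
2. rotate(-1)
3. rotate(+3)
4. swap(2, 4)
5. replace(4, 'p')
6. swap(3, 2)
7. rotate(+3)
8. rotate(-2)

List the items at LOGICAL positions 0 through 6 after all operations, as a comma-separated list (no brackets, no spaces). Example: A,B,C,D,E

After op 1 (replace(3, 'k')): offset=0, physical=[A,B,C,k,E,F,G], logical=[A,B,C,k,E,F,G]
After op 2 (rotate(-1)): offset=6, physical=[A,B,C,k,E,F,G], logical=[G,A,B,C,k,E,F]
After op 3 (rotate(+3)): offset=2, physical=[A,B,C,k,E,F,G], logical=[C,k,E,F,G,A,B]
After op 4 (swap(2, 4)): offset=2, physical=[A,B,C,k,G,F,E], logical=[C,k,G,F,E,A,B]
After op 5 (replace(4, 'p')): offset=2, physical=[A,B,C,k,G,F,p], logical=[C,k,G,F,p,A,B]
After op 6 (swap(3, 2)): offset=2, physical=[A,B,C,k,F,G,p], logical=[C,k,F,G,p,A,B]
After op 7 (rotate(+3)): offset=5, physical=[A,B,C,k,F,G,p], logical=[G,p,A,B,C,k,F]
After op 8 (rotate(-2)): offset=3, physical=[A,B,C,k,F,G,p], logical=[k,F,G,p,A,B,C]

Answer: k,F,G,p,A,B,C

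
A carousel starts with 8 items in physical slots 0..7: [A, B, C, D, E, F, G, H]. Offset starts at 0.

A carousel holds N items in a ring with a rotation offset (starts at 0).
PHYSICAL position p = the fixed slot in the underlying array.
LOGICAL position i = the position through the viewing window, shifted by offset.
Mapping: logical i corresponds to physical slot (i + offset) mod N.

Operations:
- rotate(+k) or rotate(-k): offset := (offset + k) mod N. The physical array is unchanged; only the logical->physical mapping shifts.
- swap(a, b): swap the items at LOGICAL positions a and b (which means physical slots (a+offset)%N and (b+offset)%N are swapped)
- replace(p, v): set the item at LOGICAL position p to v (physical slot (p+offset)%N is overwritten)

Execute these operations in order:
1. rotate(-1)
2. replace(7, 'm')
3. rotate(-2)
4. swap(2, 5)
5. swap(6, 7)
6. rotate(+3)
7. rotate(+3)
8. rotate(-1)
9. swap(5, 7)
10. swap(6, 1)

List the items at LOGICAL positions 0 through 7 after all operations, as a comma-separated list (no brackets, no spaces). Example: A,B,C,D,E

Answer: H,A,D,F,m,B,E,C

Derivation:
After op 1 (rotate(-1)): offset=7, physical=[A,B,C,D,E,F,G,H], logical=[H,A,B,C,D,E,F,G]
After op 2 (replace(7, 'm')): offset=7, physical=[A,B,C,D,E,F,m,H], logical=[H,A,B,C,D,E,F,m]
After op 3 (rotate(-2)): offset=5, physical=[A,B,C,D,E,F,m,H], logical=[F,m,H,A,B,C,D,E]
After op 4 (swap(2, 5)): offset=5, physical=[A,B,H,D,E,F,m,C], logical=[F,m,C,A,B,H,D,E]
After op 5 (swap(6, 7)): offset=5, physical=[A,B,H,E,D,F,m,C], logical=[F,m,C,A,B,H,E,D]
After op 6 (rotate(+3)): offset=0, physical=[A,B,H,E,D,F,m,C], logical=[A,B,H,E,D,F,m,C]
After op 7 (rotate(+3)): offset=3, physical=[A,B,H,E,D,F,m,C], logical=[E,D,F,m,C,A,B,H]
After op 8 (rotate(-1)): offset=2, physical=[A,B,H,E,D,F,m,C], logical=[H,E,D,F,m,C,A,B]
After op 9 (swap(5, 7)): offset=2, physical=[A,C,H,E,D,F,m,B], logical=[H,E,D,F,m,B,A,C]
After op 10 (swap(6, 1)): offset=2, physical=[E,C,H,A,D,F,m,B], logical=[H,A,D,F,m,B,E,C]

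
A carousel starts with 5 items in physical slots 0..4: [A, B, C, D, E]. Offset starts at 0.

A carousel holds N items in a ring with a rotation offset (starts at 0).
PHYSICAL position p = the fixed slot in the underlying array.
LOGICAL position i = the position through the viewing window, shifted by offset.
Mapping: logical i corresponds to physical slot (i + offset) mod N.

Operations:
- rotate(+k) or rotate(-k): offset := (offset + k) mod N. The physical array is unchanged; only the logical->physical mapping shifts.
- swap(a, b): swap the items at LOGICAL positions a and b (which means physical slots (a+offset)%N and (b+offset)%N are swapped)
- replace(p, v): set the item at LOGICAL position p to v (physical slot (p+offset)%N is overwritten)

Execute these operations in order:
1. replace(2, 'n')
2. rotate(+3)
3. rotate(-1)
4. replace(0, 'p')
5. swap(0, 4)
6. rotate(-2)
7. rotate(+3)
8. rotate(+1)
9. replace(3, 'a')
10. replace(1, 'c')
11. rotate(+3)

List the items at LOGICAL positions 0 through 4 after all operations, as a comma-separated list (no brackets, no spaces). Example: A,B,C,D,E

After op 1 (replace(2, 'n')): offset=0, physical=[A,B,n,D,E], logical=[A,B,n,D,E]
After op 2 (rotate(+3)): offset=3, physical=[A,B,n,D,E], logical=[D,E,A,B,n]
After op 3 (rotate(-1)): offset=2, physical=[A,B,n,D,E], logical=[n,D,E,A,B]
After op 4 (replace(0, 'p')): offset=2, physical=[A,B,p,D,E], logical=[p,D,E,A,B]
After op 5 (swap(0, 4)): offset=2, physical=[A,p,B,D,E], logical=[B,D,E,A,p]
After op 6 (rotate(-2)): offset=0, physical=[A,p,B,D,E], logical=[A,p,B,D,E]
After op 7 (rotate(+3)): offset=3, physical=[A,p,B,D,E], logical=[D,E,A,p,B]
After op 8 (rotate(+1)): offset=4, physical=[A,p,B,D,E], logical=[E,A,p,B,D]
After op 9 (replace(3, 'a')): offset=4, physical=[A,p,a,D,E], logical=[E,A,p,a,D]
After op 10 (replace(1, 'c')): offset=4, physical=[c,p,a,D,E], logical=[E,c,p,a,D]
After op 11 (rotate(+3)): offset=2, physical=[c,p,a,D,E], logical=[a,D,E,c,p]

Answer: a,D,E,c,p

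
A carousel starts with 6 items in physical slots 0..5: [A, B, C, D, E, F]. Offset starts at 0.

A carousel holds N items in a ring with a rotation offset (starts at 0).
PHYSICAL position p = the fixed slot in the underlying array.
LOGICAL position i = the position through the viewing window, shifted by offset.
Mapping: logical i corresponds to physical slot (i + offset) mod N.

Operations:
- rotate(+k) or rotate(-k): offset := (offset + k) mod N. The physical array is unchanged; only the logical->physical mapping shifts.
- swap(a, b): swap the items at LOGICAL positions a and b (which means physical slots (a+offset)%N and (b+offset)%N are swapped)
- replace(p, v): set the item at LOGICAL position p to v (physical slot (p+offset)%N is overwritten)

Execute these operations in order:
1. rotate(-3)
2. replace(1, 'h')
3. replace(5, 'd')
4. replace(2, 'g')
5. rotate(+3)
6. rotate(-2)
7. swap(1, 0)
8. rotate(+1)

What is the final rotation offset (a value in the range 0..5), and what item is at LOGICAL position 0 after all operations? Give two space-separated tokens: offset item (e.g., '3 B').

After op 1 (rotate(-3)): offset=3, physical=[A,B,C,D,E,F], logical=[D,E,F,A,B,C]
After op 2 (replace(1, 'h')): offset=3, physical=[A,B,C,D,h,F], logical=[D,h,F,A,B,C]
After op 3 (replace(5, 'd')): offset=3, physical=[A,B,d,D,h,F], logical=[D,h,F,A,B,d]
After op 4 (replace(2, 'g')): offset=3, physical=[A,B,d,D,h,g], logical=[D,h,g,A,B,d]
After op 5 (rotate(+3)): offset=0, physical=[A,B,d,D,h,g], logical=[A,B,d,D,h,g]
After op 6 (rotate(-2)): offset=4, physical=[A,B,d,D,h,g], logical=[h,g,A,B,d,D]
After op 7 (swap(1, 0)): offset=4, physical=[A,B,d,D,g,h], logical=[g,h,A,B,d,D]
After op 8 (rotate(+1)): offset=5, physical=[A,B,d,D,g,h], logical=[h,A,B,d,D,g]

Answer: 5 h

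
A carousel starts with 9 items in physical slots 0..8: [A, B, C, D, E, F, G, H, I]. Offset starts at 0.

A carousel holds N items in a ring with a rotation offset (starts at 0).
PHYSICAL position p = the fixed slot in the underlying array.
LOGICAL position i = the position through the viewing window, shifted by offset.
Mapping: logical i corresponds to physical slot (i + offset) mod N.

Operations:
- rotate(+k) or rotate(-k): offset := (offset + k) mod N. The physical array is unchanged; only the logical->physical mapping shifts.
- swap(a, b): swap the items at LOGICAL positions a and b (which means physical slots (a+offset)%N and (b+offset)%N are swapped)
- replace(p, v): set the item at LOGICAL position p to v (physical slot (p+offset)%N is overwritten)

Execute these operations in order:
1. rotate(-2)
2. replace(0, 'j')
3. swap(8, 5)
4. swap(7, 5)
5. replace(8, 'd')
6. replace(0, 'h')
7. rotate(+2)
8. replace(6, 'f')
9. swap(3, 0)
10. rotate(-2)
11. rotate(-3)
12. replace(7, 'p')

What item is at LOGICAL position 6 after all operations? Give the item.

After op 1 (rotate(-2)): offset=7, physical=[A,B,C,D,E,F,G,H,I], logical=[H,I,A,B,C,D,E,F,G]
After op 2 (replace(0, 'j')): offset=7, physical=[A,B,C,D,E,F,G,j,I], logical=[j,I,A,B,C,D,E,F,G]
After op 3 (swap(8, 5)): offset=7, physical=[A,B,C,G,E,F,D,j,I], logical=[j,I,A,B,C,G,E,F,D]
After op 4 (swap(7, 5)): offset=7, physical=[A,B,C,F,E,G,D,j,I], logical=[j,I,A,B,C,F,E,G,D]
After op 5 (replace(8, 'd')): offset=7, physical=[A,B,C,F,E,G,d,j,I], logical=[j,I,A,B,C,F,E,G,d]
After op 6 (replace(0, 'h')): offset=7, physical=[A,B,C,F,E,G,d,h,I], logical=[h,I,A,B,C,F,E,G,d]
After op 7 (rotate(+2)): offset=0, physical=[A,B,C,F,E,G,d,h,I], logical=[A,B,C,F,E,G,d,h,I]
After op 8 (replace(6, 'f')): offset=0, physical=[A,B,C,F,E,G,f,h,I], logical=[A,B,C,F,E,G,f,h,I]
After op 9 (swap(3, 0)): offset=0, physical=[F,B,C,A,E,G,f,h,I], logical=[F,B,C,A,E,G,f,h,I]
After op 10 (rotate(-2)): offset=7, physical=[F,B,C,A,E,G,f,h,I], logical=[h,I,F,B,C,A,E,G,f]
After op 11 (rotate(-3)): offset=4, physical=[F,B,C,A,E,G,f,h,I], logical=[E,G,f,h,I,F,B,C,A]
After op 12 (replace(7, 'p')): offset=4, physical=[F,B,p,A,E,G,f,h,I], logical=[E,G,f,h,I,F,B,p,A]

Answer: B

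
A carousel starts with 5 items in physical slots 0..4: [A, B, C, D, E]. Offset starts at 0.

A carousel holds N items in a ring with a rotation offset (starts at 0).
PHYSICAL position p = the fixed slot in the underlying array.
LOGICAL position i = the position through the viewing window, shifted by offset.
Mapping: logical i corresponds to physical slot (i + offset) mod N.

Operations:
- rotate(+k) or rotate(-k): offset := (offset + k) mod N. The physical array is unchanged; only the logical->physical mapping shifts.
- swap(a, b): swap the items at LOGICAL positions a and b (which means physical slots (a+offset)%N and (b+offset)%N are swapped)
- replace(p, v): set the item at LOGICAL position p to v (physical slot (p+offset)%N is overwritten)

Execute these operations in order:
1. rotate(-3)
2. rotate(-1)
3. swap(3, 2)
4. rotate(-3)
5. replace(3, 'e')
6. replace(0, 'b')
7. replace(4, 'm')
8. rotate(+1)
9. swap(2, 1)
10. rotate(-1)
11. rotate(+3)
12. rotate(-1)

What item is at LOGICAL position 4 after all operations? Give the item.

After op 1 (rotate(-3)): offset=2, physical=[A,B,C,D,E], logical=[C,D,E,A,B]
After op 2 (rotate(-1)): offset=1, physical=[A,B,C,D,E], logical=[B,C,D,E,A]
After op 3 (swap(3, 2)): offset=1, physical=[A,B,C,E,D], logical=[B,C,E,D,A]
After op 4 (rotate(-3)): offset=3, physical=[A,B,C,E,D], logical=[E,D,A,B,C]
After op 5 (replace(3, 'e')): offset=3, physical=[A,e,C,E,D], logical=[E,D,A,e,C]
After op 6 (replace(0, 'b')): offset=3, physical=[A,e,C,b,D], logical=[b,D,A,e,C]
After op 7 (replace(4, 'm')): offset=3, physical=[A,e,m,b,D], logical=[b,D,A,e,m]
After op 8 (rotate(+1)): offset=4, physical=[A,e,m,b,D], logical=[D,A,e,m,b]
After op 9 (swap(2, 1)): offset=4, physical=[e,A,m,b,D], logical=[D,e,A,m,b]
After op 10 (rotate(-1)): offset=3, physical=[e,A,m,b,D], logical=[b,D,e,A,m]
After op 11 (rotate(+3)): offset=1, physical=[e,A,m,b,D], logical=[A,m,b,D,e]
After op 12 (rotate(-1)): offset=0, physical=[e,A,m,b,D], logical=[e,A,m,b,D]

Answer: D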